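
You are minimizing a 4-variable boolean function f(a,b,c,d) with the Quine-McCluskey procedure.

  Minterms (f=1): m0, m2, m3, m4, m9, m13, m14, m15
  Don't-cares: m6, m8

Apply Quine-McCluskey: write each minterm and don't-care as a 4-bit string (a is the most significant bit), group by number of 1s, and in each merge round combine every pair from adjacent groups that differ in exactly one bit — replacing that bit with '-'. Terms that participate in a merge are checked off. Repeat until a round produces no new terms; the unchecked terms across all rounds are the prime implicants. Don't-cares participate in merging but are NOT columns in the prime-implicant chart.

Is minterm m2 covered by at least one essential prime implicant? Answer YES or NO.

[col 0] 0000*, 0010*, 0011*, 0100*, 0110*, 1000*, 1001*, 1101*, 1110*, 1111*
[col 1] -000, -110, 0-00*, 0-10*, 00-0*, 001-, 01-0*, 1-01, 100-, 11-1, 111-
[col 2] 0--0
Prime implicants: -000, -110, 0--0, 001-, 1-01, 100-, 11-1, 111-
PI chart (minterm → PIs covering it):
  0 | -000,0--0
  2 | 0--0,001-
  3 | 001-  (sole → essential)
  4 | 0--0  (sole → essential)
  9 | 1-01,100-
  13 | 1-01,11-1
  14 | -110,111-
  15 | 11-1,111-
Essential prime implicants: 0--0, 001-

YES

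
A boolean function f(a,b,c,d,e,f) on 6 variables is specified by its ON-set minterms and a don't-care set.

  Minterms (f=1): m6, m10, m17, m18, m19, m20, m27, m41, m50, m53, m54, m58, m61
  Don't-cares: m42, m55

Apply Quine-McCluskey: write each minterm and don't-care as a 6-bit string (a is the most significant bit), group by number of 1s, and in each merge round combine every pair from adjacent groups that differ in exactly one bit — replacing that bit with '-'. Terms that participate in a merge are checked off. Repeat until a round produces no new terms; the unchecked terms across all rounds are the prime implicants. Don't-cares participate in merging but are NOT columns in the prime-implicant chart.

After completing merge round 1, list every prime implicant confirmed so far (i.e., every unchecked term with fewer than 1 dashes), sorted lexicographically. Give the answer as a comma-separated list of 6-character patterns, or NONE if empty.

size-2^0 implicants → 000110  001010(✓)  010001(✓)  010010(✓)  010011(✓)  010100  011011(✓)  101001  101010(✓)  110010(✓)  110101(✓)  110110(✓)  110111(✓)  111010(✓)  111101(✓)
size-2^1 implicants → -01010  -10010  01-011  0100-1  01001-  1-1010  11-010  11-101  110-10  1101-1  11011-
Unchecked terms (primes): -01010, -10010, 000110, 01-011, 0100-1, 01001-, 010100, 1-1010, 101001, 11-010, 11-101, 110-10, 1101-1, 11011-

000110, 010100, 101001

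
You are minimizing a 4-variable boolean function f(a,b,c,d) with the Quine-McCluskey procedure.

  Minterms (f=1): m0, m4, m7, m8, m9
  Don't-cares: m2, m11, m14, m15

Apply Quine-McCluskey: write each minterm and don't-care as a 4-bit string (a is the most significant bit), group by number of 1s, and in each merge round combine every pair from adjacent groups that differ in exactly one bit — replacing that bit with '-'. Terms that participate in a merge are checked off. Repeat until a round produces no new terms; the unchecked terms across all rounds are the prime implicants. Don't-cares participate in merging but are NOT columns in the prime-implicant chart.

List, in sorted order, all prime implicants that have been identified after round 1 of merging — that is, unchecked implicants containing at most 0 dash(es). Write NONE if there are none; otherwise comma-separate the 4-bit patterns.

NONE

Round 0: 0000✓ 0010✓ 0100✓ 0111✓ 1000✓ 1001✓ 1011✓ 1110✓ 1111✓
Round 1: -000 -111 0-00 00-0 1-11 10-1 100- 111-
PIs = {-000, -111, 0-00, 00-0, 1-11, 10-1, 100-, 111-}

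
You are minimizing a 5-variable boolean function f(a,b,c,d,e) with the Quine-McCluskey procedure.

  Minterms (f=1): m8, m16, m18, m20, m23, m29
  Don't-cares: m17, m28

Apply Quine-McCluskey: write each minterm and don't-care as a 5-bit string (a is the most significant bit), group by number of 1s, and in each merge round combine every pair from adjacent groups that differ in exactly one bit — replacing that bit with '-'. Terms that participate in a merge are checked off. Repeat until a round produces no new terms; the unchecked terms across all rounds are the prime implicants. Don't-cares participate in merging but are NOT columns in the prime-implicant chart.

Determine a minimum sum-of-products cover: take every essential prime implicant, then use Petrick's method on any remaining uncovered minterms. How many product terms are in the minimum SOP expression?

5

size-2^0 implicants → 01000  10000(✓)  10001(✓)  10010(✓)  10100(✓)  10111  11100(✓)  11101(✓)
size-2^1 implicants → 1-100  10-00  100-0  1000-  1110-
Unchecked terms (primes): 01000, 1-100, 10-00, 100-0, 1000-, 10111, 1110-
Minterm coverage:
  m8 ⊆ 01000 [E]
  m16 ⊆ 10-00,100-0,1000-
  m18 ⊆ 100-0 [E]
  m20 ⊆ 1-100,10-00
  m23 ⊆ 10111 [E]
  m29 ⊆ 1110- [E]
E = {01000, 100-0, 10111, 1110-}
Petrick residual → 1-100
Cover = a'bc'd'e' + acd'e' + ab'c'e' + ab'cde + abcd'  |cover|=5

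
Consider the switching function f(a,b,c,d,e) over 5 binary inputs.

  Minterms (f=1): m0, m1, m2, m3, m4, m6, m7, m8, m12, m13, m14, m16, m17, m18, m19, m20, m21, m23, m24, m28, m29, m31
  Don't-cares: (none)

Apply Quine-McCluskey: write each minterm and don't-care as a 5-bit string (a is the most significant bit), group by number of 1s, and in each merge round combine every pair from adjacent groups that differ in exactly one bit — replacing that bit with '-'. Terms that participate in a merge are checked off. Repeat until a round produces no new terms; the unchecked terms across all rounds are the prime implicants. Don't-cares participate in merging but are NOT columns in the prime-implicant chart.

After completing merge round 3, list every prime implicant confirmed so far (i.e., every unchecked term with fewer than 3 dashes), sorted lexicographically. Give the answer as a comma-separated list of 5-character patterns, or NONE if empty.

size-2^0 implicants → 00000(✓)  00001(✓)  00010(✓)  00011(✓)  00100(✓)  00110(✓)  00111(✓)  01000(✓)  01100(✓)  01101(✓)  01110(✓)  10000(✓)  10001(✓)  10010(✓)  10011(✓)  10100(✓)  10101(✓)  10111(✓)  11000(✓)  11100(✓)  11101(✓)  11111(✓)
size-2^1 implicants → -0000(✓)  -0001(✓)  -0010(✓)  -0011(✓)  -0100(✓)  -0111(✓)  -1000(✓)  -1100(✓)  -1101(✓)  0-000(✓)  0-100(✓)  0-110(✓)  00-00(✓)  00-10(✓)  00-11(✓)  000-0(✓)  000-1(✓)  0000-(✓)  0001-(✓)  001-0(✓)  0011-(✓)  01-00(✓)  011-0(✓)  0110-(✓)  1-000(✓)  1-100(✓)  1-101(✓)  1-111(✓)  10-00(✓)  10-01(✓)  10-11(✓)  100-0(✓)  100-1(✓)  1000-(✓)  1001-(✓)  101-1(✓)  1010-(✓)  11-00(✓)  111-1(✓)  1110-(✓)
size-2^2 implicants → --000(✓)  --100(✓)  -0-00(✓)  -0-11  -00-0(✓)  -00-1(✓)  -000-(✓)  -001-(✓)  -1-00(✓)  -110-  0--00(✓)  0-1-0  00--0  00-1-  000--(✓)  1--00(✓)  1-1-1  1-10-  10--1  10-0-  100--(✓)
size-2^3 implicants → ---00  -00--
Unchecked terms (primes): ---00, -0-11, -00--, -110-, 0-1-0, 00--0, 00-1-, 1-1-1, 1-10-, 10--1, 10-0-

-0-11, -110-, 0-1-0, 00--0, 00-1-, 1-1-1, 1-10-, 10--1, 10-0-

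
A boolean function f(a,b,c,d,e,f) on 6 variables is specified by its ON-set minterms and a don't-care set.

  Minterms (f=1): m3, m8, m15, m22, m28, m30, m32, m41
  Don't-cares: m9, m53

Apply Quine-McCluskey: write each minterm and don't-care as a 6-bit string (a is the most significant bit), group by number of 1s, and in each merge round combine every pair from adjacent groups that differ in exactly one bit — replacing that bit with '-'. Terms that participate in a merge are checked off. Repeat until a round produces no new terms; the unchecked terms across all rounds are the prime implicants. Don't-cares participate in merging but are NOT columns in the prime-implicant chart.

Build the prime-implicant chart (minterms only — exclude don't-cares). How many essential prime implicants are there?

7

[col 0] 000011, 001000*, 001001*, 001111, 010110*, 011100*, 011110*, 100000, 101001*, 110101
[col 1] -01001, 00100-, 01-110, 0111-0
Prime implicants: -01001, 000011, 00100-, 001111, 01-110, 0111-0, 100000, 110101
PI chart (minterm → PIs covering it):
  3 | 000011  (sole → essential)
  8 | 00100-  (sole → essential)
  15 | 001111  (sole → essential)
  22 | 01-110  (sole → essential)
  28 | 0111-0  (sole → essential)
  30 | 01-110,0111-0
  32 | 100000  (sole → essential)
  41 | -01001  (sole → essential)
Essential prime implicants: -01001, 000011, 00100-, 001111, 01-110, 0111-0, 100000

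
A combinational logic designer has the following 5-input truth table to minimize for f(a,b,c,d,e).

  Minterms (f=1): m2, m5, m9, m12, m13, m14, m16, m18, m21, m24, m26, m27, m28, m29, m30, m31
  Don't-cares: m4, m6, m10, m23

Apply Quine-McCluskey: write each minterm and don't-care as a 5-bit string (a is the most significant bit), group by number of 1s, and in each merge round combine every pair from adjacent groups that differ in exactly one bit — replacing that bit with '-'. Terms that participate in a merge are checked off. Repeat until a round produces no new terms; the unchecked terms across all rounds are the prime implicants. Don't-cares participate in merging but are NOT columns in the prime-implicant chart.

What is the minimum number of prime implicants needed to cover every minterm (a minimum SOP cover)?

6

size-2^0 implicants → 00010(✓)  00100(✓)  00101(✓)  00110(✓)  01001(✓)  01010(✓)  01100(✓)  01101(✓)  01110(✓)  10000(✓)  10010(✓)  10101(✓)  10111(✓)  11000(✓)  11010(✓)  11011(✓)  11100(✓)  11101(✓)  11110(✓)  11111(✓)
size-2^1 implicants → -0010(✓)  -0101(✓)  -1010(✓)  -1100(✓)  -1101(✓)  -1110(✓)  0-010(✓)  0-100(✓)  0-101(✓)  0-110(✓)  00-10(✓)  001-0(✓)  0010-(✓)  01-01  01-10(✓)  011-0(✓)  0110-(✓)  1-000(✓)  1-010(✓)  1-101(✓)  1-111(✓)  100-0(✓)  101-1(✓)  11-00(✓)  11-10(✓)  11-11(✓)  110-0(✓)  1101-(✓)  111-0(✓)  111-1(✓)  1110-(✓)  1111-(✓)
size-2^2 implicants → --010  --101  -1-10  -11-0  -110-  0--10  0-1-0  0-10-  1-0-0  1-1-1  11--0  11-1-  111--
Unchecked terms (primes): --010, --101, -1-10, -11-0, -110-, 0--10, 0-1-0, 0-10-, 01-01, 1-0-0, 1-1-1, 11--0, 11-1-, 111--
Minterm coverage:
  m2 ⊆ --010,0--10
  m5 ⊆ --101,0-10-
  m9 ⊆ 01-01 [E]
  m12 ⊆ -11-0,-110-,0-1-0,0-10-
  m13 ⊆ --101,-110-,0-10-,01-01
  m14 ⊆ -1-10,-11-0,0--10,0-1-0
  m16 ⊆ 1-0-0 [E]
  m18 ⊆ --010,1-0-0
  m21 ⊆ --101,1-1-1
  m24 ⊆ 1-0-0,11--0
  m26 ⊆ --010,-1-10,1-0-0,11--0,11-1-
  m27 ⊆ 11-1- [E]
  m28 ⊆ -11-0,-110-,11--0,111--
  m29 ⊆ --101,-110-,1-1-1,111--
  m30 ⊆ -1-10,-11-0,11--0,11-1-,111--
  m31 ⊆ 1-1-1,11-1-,111--
E = {01-01, 1-0-0, 11-1-}
Petrick residual → --010, --101, -11-0
Cover = c'de' + cd'e + bce' + a'bd'e + ac'e' + abd  |cover|=6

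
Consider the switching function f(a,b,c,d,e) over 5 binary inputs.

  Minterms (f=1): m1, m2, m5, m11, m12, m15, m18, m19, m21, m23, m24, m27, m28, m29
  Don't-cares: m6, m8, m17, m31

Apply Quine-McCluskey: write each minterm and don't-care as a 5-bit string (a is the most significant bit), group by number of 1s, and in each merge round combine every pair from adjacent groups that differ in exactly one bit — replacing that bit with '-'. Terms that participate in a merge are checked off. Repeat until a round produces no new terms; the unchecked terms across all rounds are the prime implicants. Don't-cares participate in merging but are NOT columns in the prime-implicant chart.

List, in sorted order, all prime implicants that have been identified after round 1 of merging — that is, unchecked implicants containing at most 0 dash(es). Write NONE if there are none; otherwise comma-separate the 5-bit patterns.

Round 0: 00001✓ 00010✓ 00101✓ 00110✓ 01000✓ 01011✓ 01100✓ 01111✓ 10001✓ 10010✓ 10011✓ 10101✓ 10111✓ 11000✓ 11011✓ 11100✓ 11101✓ 11111✓
Round 1: -0001✓ -0010 -0101✓ -1000✓ -1011✓ -1100✓ -1111✓ 00-01✓ 00-10 01-00✓ 01-11✓ 1-011✓ 1-101✓ 1-111✓ 10-01✓ 10-11✓ 100-1✓ 1001- 101-1✓ 11-00✓ 11-11✓ 111-1✓ 1110-
Round 2: -0-01 -1-00 -1-11 1--11 1-1-1 10--1
PIs = {-0-01, -0010, -1-00, -1-11, 00-10, 1--11, 1-1-1, 10--1, 1001-, 1110-}

NONE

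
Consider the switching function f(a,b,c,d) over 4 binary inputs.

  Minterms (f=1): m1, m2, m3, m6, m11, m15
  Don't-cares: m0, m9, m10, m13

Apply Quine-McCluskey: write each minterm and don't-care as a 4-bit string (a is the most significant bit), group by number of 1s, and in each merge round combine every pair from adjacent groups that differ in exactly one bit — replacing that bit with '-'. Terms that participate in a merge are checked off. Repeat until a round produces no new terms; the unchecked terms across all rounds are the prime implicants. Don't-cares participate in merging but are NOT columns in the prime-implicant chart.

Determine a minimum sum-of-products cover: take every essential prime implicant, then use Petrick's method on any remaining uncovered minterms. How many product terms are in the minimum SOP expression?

size-2^0 implicants → 0000(✓)  0001(✓)  0010(✓)  0011(✓)  0110(✓)  1001(✓)  1010(✓)  1011(✓)  1101(✓)  1111(✓)
size-2^1 implicants → -001(✓)  -010(✓)  -011(✓)  0-10  00-0(✓)  00-1(✓)  000-(✓)  001-(✓)  1-01(✓)  1-11(✓)  10-1(✓)  101-(✓)  11-1(✓)
size-2^2 implicants → -0-1  -01-  00--  1--1
Unchecked terms (primes): -0-1, -01-, 0-10, 00--, 1--1
Minterm coverage:
  m1 ⊆ -0-1,00--
  m2 ⊆ -01-,0-10,00--
  m3 ⊆ -0-1,-01-,00--
  m6 ⊆ 0-10 [E]
  m11 ⊆ -0-1,-01-,1--1
  m15 ⊆ 1--1 [E]
E = {0-10, 1--1}
Petrick residual → -0-1
Cover = b'd + a'cd' + ad  |cover|=3

3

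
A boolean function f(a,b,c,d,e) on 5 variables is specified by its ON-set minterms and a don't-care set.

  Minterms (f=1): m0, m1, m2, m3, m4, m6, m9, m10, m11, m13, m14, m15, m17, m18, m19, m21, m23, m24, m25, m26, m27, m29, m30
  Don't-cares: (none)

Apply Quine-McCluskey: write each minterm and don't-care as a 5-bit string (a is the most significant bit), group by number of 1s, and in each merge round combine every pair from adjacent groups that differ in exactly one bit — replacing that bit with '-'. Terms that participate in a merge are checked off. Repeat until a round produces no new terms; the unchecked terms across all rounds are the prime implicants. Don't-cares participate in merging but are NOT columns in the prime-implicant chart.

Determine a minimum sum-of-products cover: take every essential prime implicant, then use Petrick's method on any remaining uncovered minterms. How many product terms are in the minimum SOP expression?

Round 0: 00000✓ 00001✓ 00010✓ 00011✓ 00100✓ 00110✓ 01001✓ 01010✓ 01011✓ 01101✓ 01110✓ 01111✓ 10001✓ 10010✓ 10011✓ 10101✓ 10111✓ 11000✓ 11001✓ 11010✓ 11011✓ 11101✓ 11110✓
Round 1: -0001✓ -0010✓ -0011✓ -1001✓ -1010✓ -1011✓ -1101✓ -1110✓ 0-001✓ 0-010✓ 0-011✓ 0-110✓ 00-00✓ 00-10✓ 000-0✓ 000-1✓ 0000-✓ 0001-✓ 001-0✓ 01-01✓ 01-10✓ 01-11✓ 010-1✓ 0101-✓ 011-1✓ 0111-✓ 1-001✓ 1-010✓ 1-011✓ 1-101✓ 10-01✓ 10-11✓ 100-1✓ 1001-✓ 101-1✓ 11-01✓ 11-10✓ 110-0✓ 110-1✓ 1100-✓ 1101-✓
Round 2: --001✓ --010✓ --011✓ -00-1✓ -001-✓ -1-01 -1-10 -10-1✓ -101-✓ 0--10 0-0-1✓ 0-01-✓ 00--0 000-- 01--1 01-1- 1--01 1-0-1✓ 1-01-✓ 10--1 110--
Round 3: --0-1 --01-
PIs = {--0-1, --01-, -1-01, -1-10, 0--10, 00--0, 000--, 01--1, 01-1-, 1--01, 10--1, 110--}
Coverage chart:
  m0: 00--0,000--
  m1: --0-1,000--
  m2: --01-,0--10,00--0,000--
  m3: --0-1,--01-,000--
  m4: 00--0 ←essential
  m6: 0--10,00--0
  m9: --0-1,-1-01,01--1
  m10: --01-,-1-10,0--10,01-1-
  m11: --0-1,--01-,01--1,01-1-
  m13: -1-01,01--1
  m14: -1-10,0--10,01-1-
  m15: 01--1,01-1-
  m17: --0-1,1--01,10--1
  m18: --01- ←essential
  m19: --0-1,--01-,10--1
  m21: 1--01,10--1
  m23: 10--1 ←essential
  m24: 110-- ←essential
  m25: --0-1,-1-01,1--01,110--
  m26: --01-,-1-10,110--
  m27: --0-1,--01-,110--
  m29: -1-01,1--01
  m30: -1-10 ←essential
Essential: --01-, -1-10, 00--0, 10--1, 110--
Petrick residual → --0-1, -1-01, 01--1
Min cover (8 terms): c'e + c'd + bd'e + bde' + a'b'e' + a'be + ab'e + abc'

8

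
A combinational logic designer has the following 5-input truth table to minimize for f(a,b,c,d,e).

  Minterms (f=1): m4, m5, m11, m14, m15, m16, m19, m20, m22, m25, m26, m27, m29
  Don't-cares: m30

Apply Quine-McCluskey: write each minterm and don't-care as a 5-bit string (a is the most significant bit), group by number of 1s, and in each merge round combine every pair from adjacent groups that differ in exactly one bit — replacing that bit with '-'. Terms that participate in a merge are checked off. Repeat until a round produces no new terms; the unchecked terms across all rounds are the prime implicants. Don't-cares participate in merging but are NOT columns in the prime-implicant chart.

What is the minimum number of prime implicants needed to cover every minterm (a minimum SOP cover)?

Round 0: 00100✓ 00101✓ 01011✓ 01110✓ 01111✓ 10000✓ 10011✓ 10100✓ 10110✓ 11001✓ 11010✓ 11011✓ 11101✓ 11110✓
Round 1: -0100 -1011 -1110 0010- 01-11 0111- 1-011 1-110 10-00 101-0 11-01 11-10 110-1 1101-
PIs = {-0100, -1011, -1110, 0010-, 01-11, 0111-, 1-011, 1-110, 10-00, 101-0, 11-01, 11-10, 110-1, 1101-}
Coverage chart:
  m4: -0100,0010-
  m5: 0010- ←essential
  m11: -1011,01-11
  m14: -1110,0111-
  m15: 01-11,0111-
  m16: 10-00 ←essential
  m19: 1-011 ←essential
  m20: -0100,10-00,101-0
  m22: 1-110,101-0
  m25: 11-01,110-1
  m26: 11-10,1101-
  m27: -1011,1-011,110-1,1101-
  m29: 11-01 ←essential
Essential: 0010-, 1-011, 10-00, 11-01
Petrick residual → -1011, 0111-, 1-110, 11-10
Min cover (8 terms): bc'de + a'b'cd' + a'bcd + ac'de + acde' + ab'd'e' + abd'e + abde'

8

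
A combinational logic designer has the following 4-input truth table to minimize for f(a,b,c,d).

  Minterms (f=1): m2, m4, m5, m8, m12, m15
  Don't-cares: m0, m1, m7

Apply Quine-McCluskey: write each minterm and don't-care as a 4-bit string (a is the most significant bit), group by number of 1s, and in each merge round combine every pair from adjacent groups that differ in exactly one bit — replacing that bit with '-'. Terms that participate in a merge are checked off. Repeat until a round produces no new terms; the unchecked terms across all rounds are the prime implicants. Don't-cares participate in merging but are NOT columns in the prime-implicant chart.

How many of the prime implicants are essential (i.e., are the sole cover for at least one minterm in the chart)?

3

size-2^0 implicants → 0000(✓)  0001(✓)  0010(✓)  0100(✓)  0101(✓)  0111(✓)  1000(✓)  1100(✓)  1111(✓)
size-2^1 implicants → -000(✓)  -100(✓)  -111  0-00(✓)  0-01(✓)  00-0  000-(✓)  01-1  010-(✓)  1-00(✓)
size-2^2 implicants → --00  0-0-
Unchecked terms (primes): --00, -111, 0-0-, 00-0, 01-1
Minterm coverage:
  m2 ⊆ 00-0 [E]
  m4 ⊆ --00,0-0-
  m5 ⊆ 0-0-,01-1
  m8 ⊆ --00 [E]
  m12 ⊆ --00 [E]
  m15 ⊆ -111 [E]
E = {--00, -111, 00-0}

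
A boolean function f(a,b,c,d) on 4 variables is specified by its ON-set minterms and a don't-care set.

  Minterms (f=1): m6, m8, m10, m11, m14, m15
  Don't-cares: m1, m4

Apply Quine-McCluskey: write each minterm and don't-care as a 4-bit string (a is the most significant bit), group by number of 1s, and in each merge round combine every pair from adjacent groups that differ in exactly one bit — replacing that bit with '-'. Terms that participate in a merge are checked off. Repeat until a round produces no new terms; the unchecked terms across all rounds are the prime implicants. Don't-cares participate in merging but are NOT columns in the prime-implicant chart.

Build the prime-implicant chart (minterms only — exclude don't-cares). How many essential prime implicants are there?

size-2^0 implicants → 0001  0100(✓)  0110(✓)  1000(✓)  1010(✓)  1011(✓)  1110(✓)  1111(✓)
size-2^1 implicants → -110  01-0  1-10(✓)  1-11(✓)  10-0  101-(✓)  111-(✓)
size-2^2 implicants → 1-1-
Unchecked terms (primes): -110, 0001, 01-0, 1-1-, 10-0
Minterm coverage:
  m6 ⊆ -110,01-0
  m8 ⊆ 10-0 [E]
  m10 ⊆ 1-1-,10-0
  m11 ⊆ 1-1- [E]
  m14 ⊆ -110,1-1-
  m15 ⊆ 1-1- [E]
E = {1-1-, 10-0}

2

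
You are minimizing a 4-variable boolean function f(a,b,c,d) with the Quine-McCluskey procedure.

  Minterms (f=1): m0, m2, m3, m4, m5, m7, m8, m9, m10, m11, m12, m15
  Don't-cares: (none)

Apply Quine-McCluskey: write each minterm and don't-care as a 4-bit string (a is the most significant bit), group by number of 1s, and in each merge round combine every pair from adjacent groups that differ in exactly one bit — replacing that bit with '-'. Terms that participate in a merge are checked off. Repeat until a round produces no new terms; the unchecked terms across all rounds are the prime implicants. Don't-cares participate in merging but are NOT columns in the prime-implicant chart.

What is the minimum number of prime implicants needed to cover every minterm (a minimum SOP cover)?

size-2^0 implicants → 0000(✓)  0010(✓)  0011(✓)  0100(✓)  0101(✓)  0111(✓)  1000(✓)  1001(✓)  1010(✓)  1011(✓)  1100(✓)  1111(✓)
size-2^1 implicants → -000(✓)  -010(✓)  -011(✓)  -100(✓)  -111(✓)  0-00(✓)  0-11(✓)  00-0(✓)  001-(✓)  01-1  010-  1-00(✓)  1-11(✓)  10-0(✓)  10-1(✓)  100-(✓)  101-(✓)
size-2^2 implicants → --00  --11  -0-0  -01-  10--
Unchecked terms (primes): --00, --11, -0-0, -01-, 01-1, 010-, 10--
Minterm coverage:
  m0 ⊆ --00,-0-0
  m2 ⊆ -0-0,-01-
  m3 ⊆ --11,-01-
  m4 ⊆ --00,010-
  m5 ⊆ 01-1,010-
  m7 ⊆ --11,01-1
  m8 ⊆ --00,-0-0,10--
  m9 ⊆ 10-- [E]
  m10 ⊆ -0-0,-01-,10--
  m11 ⊆ --11,-01-,10--
  m12 ⊆ --00 [E]
  m15 ⊆ --11 [E]
E = {--00, --11, 10--}
Petrick residual → -0-0, 01-1
Cover = c'd' + cd + b'd' + a'bd + ab'  |cover|=5

5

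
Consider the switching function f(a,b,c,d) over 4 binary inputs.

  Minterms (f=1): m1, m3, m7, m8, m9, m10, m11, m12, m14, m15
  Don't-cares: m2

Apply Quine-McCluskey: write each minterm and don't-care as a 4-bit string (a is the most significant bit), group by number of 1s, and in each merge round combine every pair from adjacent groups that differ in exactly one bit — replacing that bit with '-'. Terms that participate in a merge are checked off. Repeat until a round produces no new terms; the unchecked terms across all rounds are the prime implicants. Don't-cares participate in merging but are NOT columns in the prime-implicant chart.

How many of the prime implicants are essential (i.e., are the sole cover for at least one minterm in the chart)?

3

size-2^0 implicants → 0001(✓)  0010(✓)  0011(✓)  0111(✓)  1000(✓)  1001(✓)  1010(✓)  1011(✓)  1100(✓)  1110(✓)  1111(✓)
size-2^1 implicants → -001(✓)  -010(✓)  -011(✓)  -111(✓)  0-11(✓)  00-1(✓)  001-(✓)  1-00(✓)  1-10(✓)  1-11(✓)  10-0(✓)  10-1(✓)  100-(✓)  101-(✓)  11-0(✓)  111-(✓)
size-2^2 implicants → --11  -0-1  -01-  1--0  1-1-  10--
Unchecked terms (primes): --11, -0-1, -01-, 1--0, 1-1-, 10--
Minterm coverage:
  m1 ⊆ -0-1 [E]
  m3 ⊆ --11,-0-1,-01-
  m7 ⊆ --11 [E]
  m8 ⊆ 1--0,10--
  m9 ⊆ -0-1,10--
  m10 ⊆ -01-,1--0,1-1-,10--
  m11 ⊆ --11,-0-1,-01-,1-1-,10--
  m12 ⊆ 1--0 [E]
  m14 ⊆ 1--0,1-1-
  m15 ⊆ --11,1-1-
E = {--11, -0-1, 1--0}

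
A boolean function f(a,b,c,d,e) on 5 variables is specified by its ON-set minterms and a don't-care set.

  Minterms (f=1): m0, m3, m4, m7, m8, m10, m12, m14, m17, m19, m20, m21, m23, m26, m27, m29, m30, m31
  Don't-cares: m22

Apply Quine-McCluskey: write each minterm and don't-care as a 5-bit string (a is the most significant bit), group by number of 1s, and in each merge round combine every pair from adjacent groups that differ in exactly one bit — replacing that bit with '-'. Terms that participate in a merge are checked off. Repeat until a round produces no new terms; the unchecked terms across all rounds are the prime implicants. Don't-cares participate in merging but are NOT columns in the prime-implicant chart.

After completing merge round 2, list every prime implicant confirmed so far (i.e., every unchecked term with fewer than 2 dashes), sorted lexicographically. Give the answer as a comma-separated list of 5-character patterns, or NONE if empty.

-0100

[col 0] 00000*, 00011*, 00100*, 00111*, 01000*, 01010*, 01100*, 01110*, 10001*, 10011*, 10100*, 10101*, 10110*, 10111*, 11010*, 11011*, 11101*, 11110*, 11111*
[col 1] -0011*, -0100, -0111*, -1010*, -1110*, 0-000*, 0-100*, 00-00*, 00-11*, 01-00*, 01-10*, 010-0*, 011-0*, 1-011*, 1-101*, 1-110*, 1-111*, 10-01*, 10-11*, 100-1*, 101-0*, 101-1*, 1010-*, 1011-*, 11-10*, 11-11*, 1101-*, 111-1*, 1111-*
[col 2] -0-11, -1-10, 0--00, 01--0, 1--11, 1-1-1, 1-11-, 10--1, 101--, 11-1-
Prime implicants: -0-11, -0100, -1-10, 0--00, 01--0, 1--11, 1-1-1, 1-11-, 10--1, 101--, 11-1-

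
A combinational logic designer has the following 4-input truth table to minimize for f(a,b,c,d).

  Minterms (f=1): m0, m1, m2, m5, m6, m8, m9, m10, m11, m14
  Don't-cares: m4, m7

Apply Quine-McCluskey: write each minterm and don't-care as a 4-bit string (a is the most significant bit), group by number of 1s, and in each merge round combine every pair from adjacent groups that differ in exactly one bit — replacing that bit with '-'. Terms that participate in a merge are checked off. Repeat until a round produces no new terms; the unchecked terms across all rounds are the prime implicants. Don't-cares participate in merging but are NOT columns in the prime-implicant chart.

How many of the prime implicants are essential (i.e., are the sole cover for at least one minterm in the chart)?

size-2^0 implicants → 0000(✓)  0001(✓)  0010(✓)  0100(✓)  0101(✓)  0110(✓)  0111(✓)  1000(✓)  1001(✓)  1010(✓)  1011(✓)  1110(✓)
size-2^1 implicants → -000(✓)  -001(✓)  -010(✓)  -110(✓)  0-00(✓)  0-01(✓)  0-10(✓)  00-0(✓)  000-(✓)  01-0(✓)  01-1(✓)  010-(✓)  011-(✓)  1-10(✓)  10-0(✓)  10-1(✓)  100-(✓)  101-(✓)
size-2^2 implicants → --10  -0-0  -00-  0--0  0-0-  01--  10--
Unchecked terms (primes): --10, -0-0, -00-, 0--0, 0-0-, 01--, 10--
Minterm coverage:
  m0 ⊆ -0-0,-00-,0--0,0-0-
  m1 ⊆ -00-,0-0-
  m2 ⊆ --10,-0-0,0--0
  m5 ⊆ 0-0-,01--
  m6 ⊆ --10,0--0,01--
  m8 ⊆ -0-0,-00-,10--
  m9 ⊆ -00-,10--
  m10 ⊆ --10,-0-0,10--
  m11 ⊆ 10-- [E]
  m14 ⊆ --10 [E]
E = {--10, 10--}

2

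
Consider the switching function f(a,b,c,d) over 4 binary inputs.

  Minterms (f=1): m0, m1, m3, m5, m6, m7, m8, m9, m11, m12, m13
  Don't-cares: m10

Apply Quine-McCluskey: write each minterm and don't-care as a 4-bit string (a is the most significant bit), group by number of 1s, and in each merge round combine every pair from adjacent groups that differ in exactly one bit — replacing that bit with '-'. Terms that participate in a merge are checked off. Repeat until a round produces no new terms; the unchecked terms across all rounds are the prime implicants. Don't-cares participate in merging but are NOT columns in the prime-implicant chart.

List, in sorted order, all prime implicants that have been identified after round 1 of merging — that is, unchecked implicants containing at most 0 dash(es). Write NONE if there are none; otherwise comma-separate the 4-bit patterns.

size-2^0 implicants → 0000(✓)  0001(✓)  0011(✓)  0101(✓)  0110(✓)  0111(✓)  1000(✓)  1001(✓)  1010(✓)  1011(✓)  1100(✓)  1101(✓)
size-2^1 implicants → -000(✓)  -001(✓)  -011(✓)  -101(✓)  0-01(✓)  0-11(✓)  00-1(✓)  000-(✓)  01-1(✓)  011-  1-00(✓)  1-01(✓)  10-0(✓)  10-1(✓)  100-(✓)  101-(✓)  110-(✓)
size-2^2 implicants → --01  -0-1  -00-  0--1  1-0-  10--
Unchecked terms (primes): --01, -0-1, -00-, 0--1, 011-, 1-0-, 10--

NONE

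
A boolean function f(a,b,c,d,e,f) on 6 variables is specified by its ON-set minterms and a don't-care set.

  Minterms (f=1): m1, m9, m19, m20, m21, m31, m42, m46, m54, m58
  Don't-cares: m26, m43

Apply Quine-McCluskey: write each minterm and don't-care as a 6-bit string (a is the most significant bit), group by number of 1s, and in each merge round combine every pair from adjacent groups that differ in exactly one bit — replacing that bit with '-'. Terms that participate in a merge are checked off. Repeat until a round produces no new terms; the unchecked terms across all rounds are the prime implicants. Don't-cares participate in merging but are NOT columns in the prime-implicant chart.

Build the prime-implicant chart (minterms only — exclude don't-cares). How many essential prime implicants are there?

[col 0] 000001*, 001001*, 010011, 010100*, 010101*, 011010*, 011111, 101010*, 101011*, 101110*, 110110, 111010*
[col 1] -11010, 00-001, 01010-, 1-1010, 101-10, 10101-
Prime implicants: -11010, 00-001, 010011, 01010-, 011111, 1-1010, 101-10, 10101-, 110110
PI chart (minterm → PIs covering it):
  1 | 00-001  (sole → essential)
  9 | 00-001  (sole → essential)
  19 | 010011  (sole → essential)
  20 | 01010-  (sole → essential)
  21 | 01010-  (sole → essential)
  31 | 011111  (sole → essential)
  42 | 1-1010,101-10,10101-
  46 | 101-10  (sole → essential)
  54 | 110110  (sole → essential)
  58 | -11010,1-1010
Essential prime implicants: 00-001, 010011, 01010-, 011111, 101-10, 110110

6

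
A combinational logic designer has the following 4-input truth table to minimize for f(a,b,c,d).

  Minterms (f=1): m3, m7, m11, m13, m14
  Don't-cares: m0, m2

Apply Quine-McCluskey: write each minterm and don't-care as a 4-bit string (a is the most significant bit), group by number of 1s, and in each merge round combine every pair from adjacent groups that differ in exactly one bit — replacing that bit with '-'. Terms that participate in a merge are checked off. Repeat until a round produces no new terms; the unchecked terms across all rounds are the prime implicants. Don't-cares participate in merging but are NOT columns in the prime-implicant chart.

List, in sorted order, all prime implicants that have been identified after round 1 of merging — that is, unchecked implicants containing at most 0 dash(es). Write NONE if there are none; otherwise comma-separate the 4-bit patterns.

1101, 1110

[col 0] 0000*, 0010*, 0011*, 0111*, 1011*, 1101, 1110
[col 1] -011, 0-11, 00-0, 001-
Prime implicants: -011, 0-11, 00-0, 001-, 1101, 1110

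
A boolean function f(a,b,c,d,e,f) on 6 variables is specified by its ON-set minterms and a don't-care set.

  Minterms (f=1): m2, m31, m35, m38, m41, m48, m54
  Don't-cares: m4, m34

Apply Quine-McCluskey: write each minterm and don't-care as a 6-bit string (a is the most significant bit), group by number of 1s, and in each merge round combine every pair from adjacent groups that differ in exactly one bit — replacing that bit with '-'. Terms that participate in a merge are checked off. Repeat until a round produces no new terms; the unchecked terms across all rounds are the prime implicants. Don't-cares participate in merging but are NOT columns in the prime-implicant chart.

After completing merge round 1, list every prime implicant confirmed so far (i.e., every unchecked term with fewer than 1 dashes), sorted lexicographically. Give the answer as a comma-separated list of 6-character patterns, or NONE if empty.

size-2^0 implicants → 000010(✓)  000100  011111  100010(✓)  100011(✓)  100110(✓)  101001  110000  110110(✓)
size-2^1 implicants → -00010  1-0110  100-10  10001-
Unchecked terms (primes): -00010, 000100, 011111, 1-0110, 100-10, 10001-, 101001, 110000

000100, 011111, 101001, 110000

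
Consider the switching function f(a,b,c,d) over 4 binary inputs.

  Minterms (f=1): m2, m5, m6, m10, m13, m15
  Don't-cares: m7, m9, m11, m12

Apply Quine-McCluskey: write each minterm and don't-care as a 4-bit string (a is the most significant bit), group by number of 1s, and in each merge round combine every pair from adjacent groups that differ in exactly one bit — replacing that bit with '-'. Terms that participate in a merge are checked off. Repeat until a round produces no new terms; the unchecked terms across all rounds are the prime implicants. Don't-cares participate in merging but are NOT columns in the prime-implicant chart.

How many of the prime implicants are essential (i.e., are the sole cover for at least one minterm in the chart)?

Round 0: 0010✓ 0101✓ 0110✓ 0111✓ 1001✓ 1010✓ 1011✓ 1100✓ 1101✓ 1111✓
Round 1: -010 -101✓ -111✓ 0-10 01-1✓ 011- 1-01✓ 1-11✓ 10-1✓ 101- 11-1✓ 110-
Round 2: -1-1 1--1
PIs = {-010, -1-1, 0-10, 011-, 1--1, 101-, 110-}
Coverage chart:
  m2: -010,0-10
  m5: -1-1 ←essential
  m6: 0-10,011-
  m10: -010,101-
  m13: -1-1,1--1,110-
  m15: -1-1,1--1
Essential: -1-1

1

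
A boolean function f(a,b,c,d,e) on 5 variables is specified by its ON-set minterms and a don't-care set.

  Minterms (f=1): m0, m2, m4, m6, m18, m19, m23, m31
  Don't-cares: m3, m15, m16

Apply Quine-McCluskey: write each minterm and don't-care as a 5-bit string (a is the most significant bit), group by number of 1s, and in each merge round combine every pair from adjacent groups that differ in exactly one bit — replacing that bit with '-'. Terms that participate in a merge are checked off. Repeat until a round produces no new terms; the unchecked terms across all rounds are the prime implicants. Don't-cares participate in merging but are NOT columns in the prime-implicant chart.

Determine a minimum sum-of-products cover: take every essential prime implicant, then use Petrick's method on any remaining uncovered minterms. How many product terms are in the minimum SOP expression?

Round 0: 00000✓ 00010✓ 00011✓ 00100✓ 00110✓ 01111✓ 10000✓ 10010✓ 10011✓ 10111✓ 11111✓
Round 1: -0000✓ -0010✓ -0011✓ -1111 00-00✓ 00-10✓ 000-0✓ 0001-✓ 001-0✓ 1-111 10-11 100-0✓ 1001-✓
Round 2: -00-0 -001- 00--0
PIs = {-00-0, -001-, -1111, 00--0, 1-111, 10-11}
Coverage chart:
  m0: -00-0,00--0
  m2: -00-0,-001-,00--0
  m4: 00--0 ←essential
  m6: 00--0 ←essential
  m18: -00-0,-001-
  m19: -001-,10-11
  m23: 1-111,10-11
  m31: -1111,1-111
Essential: 00--0
Petrick residual → -001-, 1-111
Min cover (3 terms): b'c'd + a'b'e' + acde

3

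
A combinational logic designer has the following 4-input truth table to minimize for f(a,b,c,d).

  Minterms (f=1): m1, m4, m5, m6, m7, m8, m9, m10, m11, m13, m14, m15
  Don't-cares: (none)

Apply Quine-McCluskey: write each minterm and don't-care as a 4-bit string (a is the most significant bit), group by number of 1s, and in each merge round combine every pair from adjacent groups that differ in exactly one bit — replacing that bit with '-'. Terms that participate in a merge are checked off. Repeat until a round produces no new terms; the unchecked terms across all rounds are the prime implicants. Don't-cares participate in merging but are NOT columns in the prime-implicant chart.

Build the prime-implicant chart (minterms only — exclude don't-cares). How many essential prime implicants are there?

3

Round 0: 0001✓ 0100✓ 0101✓ 0110✓ 0111✓ 1000✓ 1001✓ 1010✓ 1011✓ 1101✓ 1110✓ 1111✓
Round 1: -001✓ -101✓ -110✓ -111✓ 0-01✓ 01-0✓ 01-1✓ 010-✓ 011-✓ 1-01✓ 1-10✓ 1-11✓ 10-0✓ 10-1✓ 100-✓ 101-✓ 11-1✓ 111-✓
Round 2: --01 -1-1 -11- 01-- 1--1 1-1- 10--
PIs = {--01, -1-1, -11-, 01--, 1--1, 1-1-, 10--}
Coverage chart:
  m1: --01 ←essential
  m4: 01-- ←essential
  m5: --01,-1-1,01--
  m6: -11-,01--
  m7: -1-1,-11-,01--
  m8: 10-- ←essential
  m9: --01,1--1,10--
  m10: 1-1-,10--
  m11: 1--1,1-1-,10--
  m13: --01,-1-1,1--1
  m14: -11-,1-1-
  m15: -1-1,-11-,1--1,1-1-
Essential: --01, 01--, 10--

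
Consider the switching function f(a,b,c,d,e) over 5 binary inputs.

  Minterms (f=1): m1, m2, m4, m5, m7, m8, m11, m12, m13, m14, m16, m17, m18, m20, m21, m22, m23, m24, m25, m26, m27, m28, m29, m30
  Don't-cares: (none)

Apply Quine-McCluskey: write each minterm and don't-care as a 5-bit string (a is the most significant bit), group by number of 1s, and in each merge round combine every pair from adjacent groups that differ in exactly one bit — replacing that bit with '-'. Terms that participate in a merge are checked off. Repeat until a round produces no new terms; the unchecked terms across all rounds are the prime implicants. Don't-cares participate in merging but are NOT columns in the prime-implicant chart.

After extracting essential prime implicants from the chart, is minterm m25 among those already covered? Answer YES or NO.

Round 0: 00001✓ 00010✓ 00100✓ 00101✓ 00111✓ 01000✓ 01011✓ 01100✓ 01101✓ 01110✓ 10000✓ 10001✓ 10010✓ 10100✓ 10101✓ 10110✓ 10111✓ 11000✓ 11001✓ 11010✓ 11011✓ 11100✓ 11101✓ 11110✓
Round 1: -0001✓ -0010 -0100✓ -0101✓ -0111✓ -1000✓ -1011 -1100✓ -1101✓ -1110✓ 0-100✓ 0-101✓ 00-01✓ 001-1✓ 0010-✓ 01-00✓ 011-0✓ 0110-✓ 1-000✓ 1-001✓ 1-010✓ 1-100✓ 1-101✓ 1-110✓ 10-00✓ 10-01✓ 10-10✓ 100-0✓ 1000-✓ 101-0✓ 101-1✓ 1010-✓ 1011-✓ 11-00✓ 11-01✓ 11-10✓ 110-0✓ 110-1✓ 1100-✓ 1101-✓ 111-0✓ 1110-✓
Round 2: --100✓ --101✓ -0-01 -01-1 -010-✓ -1-00 -11-0 -110-✓ 0-10-✓ 1--00✓ 1--01✓ 1--10✓ 1-0-0✓ 1-00-✓ 1-1-0✓ 1-10-✓ 10--0✓ 10-0-✓ 101-- 11--0✓ 11-0-✓ 110--
Round 3: --10- 1---0 1--0-
PIs = {--10-, -0-01, -0010, -01-1, -1-00, -1011, -11-0, 1---0, 1--0-, 101--, 110--}
Coverage chart:
  m1: -0-01 ←essential
  m2: -0010 ←essential
  m4: --10- ←essential
  m5: --10-,-0-01,-01-1
  m7: -01-1 ←essential
  m8: -1-00 ←essential
  m11: -1011 ←essential
  m12: --10-,-1-00,-11-0
  m13: --10- ←essential
  m14: -11-0 ←essential
  m16: 1---0,1--0-
  m17: -0-01,1--0-
  m18: -0010,1---0
  m20: --10-,1---0,1--0-,101--
  m21: --10-,-0-01,-01-1,1--0-,101--
  m22: 1---0,101--
  m23: -01-1,101--
  m24: -1-00,1---0,1--0-,110--
  m25: 1--0-,110--
  m26: 1---0,110--
  m27: -1011,110--
  m28: --10-,-1-00,-11-0,1---0,1--0-
  m29: --10-,1--0-
  m30: -11-0,1---0
Essential: --10-, -0-01, -0010, -01-1, -1-00, -1011, -11-0

NO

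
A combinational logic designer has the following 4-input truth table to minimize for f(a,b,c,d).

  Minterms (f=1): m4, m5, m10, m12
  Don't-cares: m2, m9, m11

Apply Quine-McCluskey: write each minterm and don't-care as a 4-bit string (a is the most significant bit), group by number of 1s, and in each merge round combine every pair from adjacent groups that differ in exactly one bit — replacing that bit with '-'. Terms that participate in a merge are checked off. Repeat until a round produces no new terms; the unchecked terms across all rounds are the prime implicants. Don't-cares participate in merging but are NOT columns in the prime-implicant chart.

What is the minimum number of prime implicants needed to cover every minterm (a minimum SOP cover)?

size-2^0 implicants → 0010(✓)  0100(✓)  0101(✓)  1001(✓)  1010(✓)  1011(✓)  1100(✓)
size-2^1 implicants → -010  -100  010-  10-1  101-
Unchecked terms (primes): -010, -100, 010-, 10-1, 101-
Minterm coverage:
  m4 ⊆ -100,010-
  m5 ⊆ 010- [E]
  m10 ⊆ -010,101-
  m12 ⊆ -100 [E]
E = {-100, 010-}
Petrick residual → -010
Cover = b'cd' + bc'd' + a'bc'  |cover|=3

3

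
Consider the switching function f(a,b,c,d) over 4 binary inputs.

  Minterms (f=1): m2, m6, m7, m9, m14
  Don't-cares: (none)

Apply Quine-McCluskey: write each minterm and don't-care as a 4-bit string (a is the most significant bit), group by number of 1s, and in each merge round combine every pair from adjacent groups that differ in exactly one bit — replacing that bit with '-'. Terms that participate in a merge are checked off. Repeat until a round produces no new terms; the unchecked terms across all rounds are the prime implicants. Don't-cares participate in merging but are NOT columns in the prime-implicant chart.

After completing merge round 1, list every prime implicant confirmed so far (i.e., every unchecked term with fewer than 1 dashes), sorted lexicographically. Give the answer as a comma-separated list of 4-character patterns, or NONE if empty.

1001

Round 0: 0010✓ 0110✓ 0111✓ 1001 1110✓
Round 1: -110 0-10 011-
PIs = {-110, 0-10, 011-, 1001}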